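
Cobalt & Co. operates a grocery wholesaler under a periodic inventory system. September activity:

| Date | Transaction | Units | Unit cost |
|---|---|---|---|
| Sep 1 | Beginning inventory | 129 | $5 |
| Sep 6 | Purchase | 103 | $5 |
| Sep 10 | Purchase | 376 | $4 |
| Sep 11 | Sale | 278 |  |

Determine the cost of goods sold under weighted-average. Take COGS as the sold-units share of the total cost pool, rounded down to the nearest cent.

Sep 11, sell 278: 278/608 × $2,664.00 → $1,218.07
Ending inventory (cost pool remaining) = $1,445.93

COGS = $1,218.07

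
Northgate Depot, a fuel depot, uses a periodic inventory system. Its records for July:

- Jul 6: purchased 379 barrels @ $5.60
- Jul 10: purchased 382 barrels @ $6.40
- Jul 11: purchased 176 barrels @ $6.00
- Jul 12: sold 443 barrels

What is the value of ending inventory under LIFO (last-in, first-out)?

Jul 12, 443 sold [LIFO — newest first]: 176 @ $6.00 + 267 @ $6.40 = $2,764.80
Ending inventory: 379 @ $5.60 + 115 @ $6.40 = $2,858.40

Ending inventory = $2,858.40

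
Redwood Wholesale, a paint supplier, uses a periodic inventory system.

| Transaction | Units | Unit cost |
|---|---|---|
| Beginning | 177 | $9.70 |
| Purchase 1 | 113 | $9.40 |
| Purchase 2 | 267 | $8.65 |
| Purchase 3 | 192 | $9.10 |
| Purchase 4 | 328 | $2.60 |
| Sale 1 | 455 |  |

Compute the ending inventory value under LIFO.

Sale 1 (455) [LIFO — newest first]: 328 @ $2.60 + 127 @ $9.10 = $2,008.50
Ending inventory: 177 @ $9.70 + 113 @ $9.40 + 267 @ $8.65 + 65 @ $9.10 = $5,680.15

Ending inventory = $5,680.15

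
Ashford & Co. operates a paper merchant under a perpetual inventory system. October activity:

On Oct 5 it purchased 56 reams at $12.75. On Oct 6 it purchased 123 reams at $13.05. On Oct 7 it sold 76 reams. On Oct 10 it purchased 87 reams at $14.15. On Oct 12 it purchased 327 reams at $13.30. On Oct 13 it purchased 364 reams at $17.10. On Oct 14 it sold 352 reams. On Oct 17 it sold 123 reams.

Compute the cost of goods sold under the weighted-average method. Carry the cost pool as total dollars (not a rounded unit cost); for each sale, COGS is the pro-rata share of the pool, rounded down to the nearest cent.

COGS = $8,068.70

After Oct 5: 56 on hand, pool $714.00 (≈ $12.7500 each)
After Oct 6: 179 on hand, pool $2,319.15 (≈ $12.9561 each)
Oct 7, sell 76: 76/179 × $2,319.15 → $984.66
After Oct 10: 190 on hand, pool $2,565.54 (≈ $13.5028 each)
After Oct 12: 517 on hand, pool $6,914.64 (≈ $13.3745 each)
After Oct 13: 881 on hand, pool $13,139.04 (≈ $14.9138 each)
Oct 14, sell 352: 352/881 × $13,139.04 → $5,249.65
Oct 17, sell 123: 123/529 × $7,889.39 → $1,834.39
Total COGS = $984.66 + $5,249.65 + $1,834.39 = $8,068.70
Ending inventory (cost pool remaining) = $6,055.00
Check: goods available $14,123.70 = COGS $8,068.70 + ending $6,055.00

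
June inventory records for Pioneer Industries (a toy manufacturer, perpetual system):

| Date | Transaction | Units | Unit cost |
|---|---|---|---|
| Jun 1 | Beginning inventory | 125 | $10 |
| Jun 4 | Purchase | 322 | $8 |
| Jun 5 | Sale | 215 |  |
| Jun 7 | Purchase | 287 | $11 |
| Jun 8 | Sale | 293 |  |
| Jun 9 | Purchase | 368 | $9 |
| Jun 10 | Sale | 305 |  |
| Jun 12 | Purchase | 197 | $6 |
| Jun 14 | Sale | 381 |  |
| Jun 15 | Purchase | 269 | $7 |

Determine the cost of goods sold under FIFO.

Jun 5, 215 sold [FIFO — oldest first]: 125 @ $10 + 90 @ $8 = $1,970
Jun 8, 293 sold [FIFO — oldest first]: 232 @ $8 + 61 @ $11 = $2,527
Jun 10, 305 sold [FIFO — oldest first]: 226 @ $11 + 79 @ $9 = $3,197
Jun 14, 381 sold [FIFO — oldest first]: 289 @ $9 + 92 @ $6 = $3,153
Total COGS = $1,970 + $2,527 + $3,197 + $3,153 = $10,847
Ending inventory: 105 @ $6 + 269 @ $7 = $2,513

COGS = $10,847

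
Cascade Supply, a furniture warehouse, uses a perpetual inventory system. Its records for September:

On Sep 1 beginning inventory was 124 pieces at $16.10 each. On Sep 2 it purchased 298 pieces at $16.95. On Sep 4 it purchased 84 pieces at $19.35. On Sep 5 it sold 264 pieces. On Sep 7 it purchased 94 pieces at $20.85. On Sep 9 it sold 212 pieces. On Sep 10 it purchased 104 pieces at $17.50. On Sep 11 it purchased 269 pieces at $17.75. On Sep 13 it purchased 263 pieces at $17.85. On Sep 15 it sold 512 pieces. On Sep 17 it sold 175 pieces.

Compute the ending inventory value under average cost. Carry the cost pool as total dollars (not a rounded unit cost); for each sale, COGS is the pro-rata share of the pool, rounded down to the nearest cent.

Ending inventory = $1,300.88

After Sep 1: 124 on hand, pool $1,996.40 (≈ $16.1000 each)
After Sep 2: 422 on hand, pool $7,047.50 (≈ $16.7002 each)
After Sep 4: 506 on hand, pool $8,672.90 (≈ $17.1401 each)
Sep 5, sell 264: 264/506 × $8,672.90 → $4,524.99
After Sep 7: 336 on hand, pool $6,107.81 (≈ $18.1780 each)
Sep 9, sell 212: 212/336 × $6,107.81 → $3,853.73
After Sep 10: 228 on hand, pool $4,074.08 (≈ $17.8688 each)
After Sep 11: 497 on hand, pool $8,848.83 (≈ $17.8045 each)
After Sep 13: 760 on hand, pool $13,543.38 (≈ $17.8202 each)
Sep 15, sell 512: 512/760 × $13,543.38 → $9,123.96
Sep 17, sell 175: 175/248 × $4,419.42 → $3,118.54
Total COGS = $4,524.99 + $3,853.73 + $9,123.96 + $3,118.54 = $20,621.22
Ending inventory (cost pool remaining) = $1,300.88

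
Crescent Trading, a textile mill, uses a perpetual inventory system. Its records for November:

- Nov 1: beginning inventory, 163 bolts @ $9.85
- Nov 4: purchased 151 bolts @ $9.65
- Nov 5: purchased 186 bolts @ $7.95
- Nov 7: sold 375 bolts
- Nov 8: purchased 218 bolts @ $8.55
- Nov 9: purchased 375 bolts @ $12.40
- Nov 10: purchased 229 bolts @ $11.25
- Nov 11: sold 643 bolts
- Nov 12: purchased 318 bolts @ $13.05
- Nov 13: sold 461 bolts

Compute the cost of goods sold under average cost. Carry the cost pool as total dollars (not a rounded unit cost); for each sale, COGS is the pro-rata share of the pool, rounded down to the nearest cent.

After Nov 1: 163 on hand, pool $1,605.55 (≈ $9.8500 each)
After Nov 4: 314 on hand, pool $3,062.70 (≈ $9.7538 each)
After Nov 5: 500 on hand, pool $4,541.40 (≈ $9.0828 each)
Nov 7, sell 375: 375/500 × $4,541.40 → $3,406.05
After Nov 8: 343 on hand, pool $2,999.25 (≈ $8.7442 each)
After Nov 9: 718 on hand, pool $7,649.25 (≈ $10.6536 each)
After Nov 10: 947 on hand, pool $10,225.50 (≈ $10.7978 each)
Nov 11, sell 643: 643/947 × $10,225.50 → $6,942.97
After Nov 12: 622 on hand, pool $7,432.43 (≈ $11.9492 each)
Nov 13, sell 461: 461/622 × $7,432.43 → $5,508.60
Total COGS = $3,406.05 + $6,942.97 + $5,508.60 = $15,857.62
Ending inventory (cost pool remaining) = $1,923.83
Check: goods available $17,781.45 = COGS $15,857.62 + ending $1,923.83

COGS = $15,857.62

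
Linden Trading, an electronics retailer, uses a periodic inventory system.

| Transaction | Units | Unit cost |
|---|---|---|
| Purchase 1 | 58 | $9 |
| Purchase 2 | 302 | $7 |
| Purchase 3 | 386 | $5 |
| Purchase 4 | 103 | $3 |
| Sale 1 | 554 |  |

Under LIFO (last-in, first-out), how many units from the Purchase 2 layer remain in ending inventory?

237

Sale 1 (554) [LIFO — newest first]: 103 @ $3 + 386 @ $5 + 65 @ $7 = $2,694
Ending inventory: 58 @ $9 + 237 @ $7 = $2,181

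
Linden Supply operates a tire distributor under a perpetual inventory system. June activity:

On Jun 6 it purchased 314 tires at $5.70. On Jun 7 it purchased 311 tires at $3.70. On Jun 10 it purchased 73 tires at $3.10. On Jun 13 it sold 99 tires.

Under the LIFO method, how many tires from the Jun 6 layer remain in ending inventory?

Jun 13, 99 sold [LIFO — newest first]: 73 @ $3.10 + 26 @ $3.70 = $322.50
Ending inventory: 314 @ $5.70 + 285 @ $3.70 = $2,844.30
Check: goods available $3,166.80 = COGS $322.50 + ending $2,844.30

314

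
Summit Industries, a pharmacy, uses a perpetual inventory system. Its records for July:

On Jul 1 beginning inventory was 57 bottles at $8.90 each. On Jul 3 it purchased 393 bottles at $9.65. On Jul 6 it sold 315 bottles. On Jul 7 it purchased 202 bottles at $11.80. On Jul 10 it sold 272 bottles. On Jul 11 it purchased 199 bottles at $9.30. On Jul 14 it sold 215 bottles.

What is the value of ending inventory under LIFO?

Jul 6, 315 sold [LIFO — newest first]: 315 @ $9.65 = $3,039.75
Jul 10, 272 sold [LIFO — newest first]: 202 @ $11.80 + 70 @ $9.65 = $3,059.10
Jul 14, 215 sold [LIFO — newest first]: 199 @ $9.30 + 8 @ $9.65 + 8 @ $8.90 = $1,999.10
Total COGS = $3,039.75 + $3,059.10 + $1,999.10 = $8,097.95
Ending inventory: 49 @ $8.90 = $436.10

Ending inventory = $436.10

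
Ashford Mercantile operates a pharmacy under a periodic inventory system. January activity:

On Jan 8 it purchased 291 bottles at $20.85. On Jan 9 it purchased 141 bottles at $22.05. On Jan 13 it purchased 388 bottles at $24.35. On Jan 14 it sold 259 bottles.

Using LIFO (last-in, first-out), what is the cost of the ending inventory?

Ending inventory = $12,317.55

Jan 14, 259 sold [LIFO — newest first]: 259 @ $24.35 = $6,306.65
Ending inventory: 291 @ $20.85 + 141 @ $22.05 + 129 @ $24.35 = $12,317.55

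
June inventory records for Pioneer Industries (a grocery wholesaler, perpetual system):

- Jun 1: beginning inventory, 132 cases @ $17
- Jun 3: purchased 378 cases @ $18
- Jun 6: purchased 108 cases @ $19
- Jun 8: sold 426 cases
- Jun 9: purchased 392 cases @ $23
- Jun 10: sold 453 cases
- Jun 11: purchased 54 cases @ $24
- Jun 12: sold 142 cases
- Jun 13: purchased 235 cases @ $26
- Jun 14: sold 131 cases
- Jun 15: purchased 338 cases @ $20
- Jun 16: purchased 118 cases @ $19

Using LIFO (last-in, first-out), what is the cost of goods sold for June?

COGS = $24,087

Jun 8, 426 sold [LIFO — newest first]: 108 @ $19 + 318 @ $18 = $7,776
Jun 10, 453 sold [LIFO — newest first]: 392 @ $23 + 60 @ $18 + 1 @ $17 = $10,113
Jun 12, 142 sold [LIFO — newest first]: 54 @ $24 + 88 @ $17 = $2,792
Jun 14, 131 sold [LIFO — newest first]: 131 @ $26 = $3,406
Total COGS = $7,776 + $10,113 + $2,792 + $3,406 = $24,087
Ending inventory: 43 @ $17 + 104 @ $26 + 338 @ $20 + 118 @ $19 = $12,437
Check: goods available $36,524 = COGS $24,087 + ending $12,437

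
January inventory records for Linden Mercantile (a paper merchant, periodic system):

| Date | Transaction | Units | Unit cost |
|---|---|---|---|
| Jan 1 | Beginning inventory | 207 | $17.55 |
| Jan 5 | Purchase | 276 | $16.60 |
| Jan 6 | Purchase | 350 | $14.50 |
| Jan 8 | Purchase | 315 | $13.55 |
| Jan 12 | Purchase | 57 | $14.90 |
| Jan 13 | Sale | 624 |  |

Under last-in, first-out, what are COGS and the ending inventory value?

Jan 13, 624 sold [LIFO — newest first]: 57 @ $14.90 + 315 @ $13.55 + 252 @ $14.50 = $8,771.55
Ending inventory: 207 @ $17.55 + 276 @ $16.60 + 98 @ $14.50 = $9,635.45
Check: goods available $18,407.00 = COGS $8,771.55 + ending $9,635.45

COGS = $8,771.55; ending inventory = $9,635.45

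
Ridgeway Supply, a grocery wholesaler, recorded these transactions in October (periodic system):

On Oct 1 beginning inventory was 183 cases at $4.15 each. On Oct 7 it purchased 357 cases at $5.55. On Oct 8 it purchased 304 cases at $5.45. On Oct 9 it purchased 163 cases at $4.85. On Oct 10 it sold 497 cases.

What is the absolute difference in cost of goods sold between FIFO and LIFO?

$111.70

FIFO COGS: 183 @ $4.15 + 314 @ $5.55 = $2,502.15
LIFO COGS: 163 @ $4.85 + 304 @ $5.45 + 30 @ $5.55 = $2,613.85
Difference = |$2,502.15 − $2,613.85| = $111.70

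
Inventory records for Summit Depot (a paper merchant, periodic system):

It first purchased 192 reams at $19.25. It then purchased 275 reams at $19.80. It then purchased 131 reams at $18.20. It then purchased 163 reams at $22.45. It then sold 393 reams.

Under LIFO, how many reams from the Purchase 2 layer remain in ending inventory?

176

Sale 1 (393) [LIFO — newest first]: 163 @ $22.45 + 131 @ $18.20 + 99 @ $19.80 = $8,003.75
Ending inventory: 192 @ $19.25 + 176 @ $19.80 = $7,180.80
Check: goods available $15,184.55 = COGS $8,003.75 + ending $7,180.80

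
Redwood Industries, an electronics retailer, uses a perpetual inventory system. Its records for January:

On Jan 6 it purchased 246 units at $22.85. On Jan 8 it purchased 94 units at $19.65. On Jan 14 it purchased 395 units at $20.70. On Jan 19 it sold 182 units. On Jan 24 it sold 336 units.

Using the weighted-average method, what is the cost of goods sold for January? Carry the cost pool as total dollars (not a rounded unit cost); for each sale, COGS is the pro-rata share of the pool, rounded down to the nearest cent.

COGS = $11,025.78

After Jan 6: 246 on hand, pool $5,621.10 (≈ $22.8500 each)
After Jan 8: 340 on hand, pool $7,468.20 (≈ $21.9653 each)
After Jan 14: 735 on hand, pool $15,644.70 (≈ $21.2853 each)
Jan 19, sell 182: 182/735 × $15,644.70 → $3,873.92
Jan 24, sell 336: 336/553 × $11,770.78 → $7,151.86
Total COGS = $3,873.92 + $7,151.86 = $11,025.78
Ending inventory (cost pool remaining) = $4,618.92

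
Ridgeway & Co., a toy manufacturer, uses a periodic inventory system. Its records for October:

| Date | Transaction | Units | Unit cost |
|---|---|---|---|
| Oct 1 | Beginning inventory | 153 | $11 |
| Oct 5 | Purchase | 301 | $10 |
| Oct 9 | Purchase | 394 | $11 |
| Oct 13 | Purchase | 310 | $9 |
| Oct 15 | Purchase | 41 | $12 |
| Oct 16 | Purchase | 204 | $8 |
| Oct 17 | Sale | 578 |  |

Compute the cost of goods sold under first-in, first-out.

COGS = $6,057

Oct 17, 578 sold [FIFO — oldest first]: 153 @ $11 + 301 @ $10 + 124 @ $11 = $6,057
Ending inventory: 270 @ $11 + 310 @ $9 + 41 @ $12 + 204 @ $8 = $7,884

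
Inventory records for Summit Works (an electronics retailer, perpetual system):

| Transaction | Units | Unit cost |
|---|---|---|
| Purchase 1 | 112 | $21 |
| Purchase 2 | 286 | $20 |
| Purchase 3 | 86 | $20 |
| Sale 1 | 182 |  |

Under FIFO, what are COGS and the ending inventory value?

COGS = $3,752; ending inventory = $6,040

Sale 1 (182) [FIFO — oldest first]: 112 @ $21 + 70 @ $20 = $3,752
Ending inventory: 216 @ $20 + 86 @ $20 = $6,040
Check: goods available $9,792 = COGS $3,752 + ending $6,040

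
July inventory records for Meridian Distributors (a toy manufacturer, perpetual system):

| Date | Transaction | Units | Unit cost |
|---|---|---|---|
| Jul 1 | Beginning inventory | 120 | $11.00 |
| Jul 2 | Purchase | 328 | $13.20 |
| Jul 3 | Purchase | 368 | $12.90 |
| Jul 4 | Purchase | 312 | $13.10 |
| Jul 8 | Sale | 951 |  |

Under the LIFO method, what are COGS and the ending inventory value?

Jul 8, 951 sold [LIFO — newest first]: 312 @ $13.10 + 368 @ $12.90 + 271 @ $13.20 = $12,411.60
Ending inventory: 120 @ $11.00 + 57 @ $13.20 = $2,072.40

COGS = $12,411.60; ending inventory = $2,072.40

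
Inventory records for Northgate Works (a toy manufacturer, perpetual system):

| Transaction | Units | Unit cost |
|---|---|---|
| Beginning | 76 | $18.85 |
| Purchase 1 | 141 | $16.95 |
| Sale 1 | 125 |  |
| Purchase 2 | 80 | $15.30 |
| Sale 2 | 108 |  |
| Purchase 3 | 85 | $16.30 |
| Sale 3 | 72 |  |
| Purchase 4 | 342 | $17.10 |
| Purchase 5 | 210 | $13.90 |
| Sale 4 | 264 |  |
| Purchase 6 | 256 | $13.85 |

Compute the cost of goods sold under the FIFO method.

COGS = $9,629.75

Sale 1 (125) [FIFO — oldest first]: 76 @ $18.85 + 49 @ $16.95 = $2,263.15
Sale 2 (108) [FIFO — oldest first]: 92 @ $16.95 + 16 @ $15.30 = $1,804.20
Sale 3 (72) [FIFO — oldest first]: 64 @ $15.30 + 8 @ $16.30 = $1,109.60
Sale 4 (264) [FIFO — oldest first]: 77 @ $16.30 + 187 @ $17.10 = $4,452.80
Total COGS = $2,263.15 + $1,804.20 + $1,109.60 + $4,452.80 = $9,629.75
Ending inventory: 155 @ $17.10 + 210 @ $13.90 + 256 @ $13.85 = $9,115.10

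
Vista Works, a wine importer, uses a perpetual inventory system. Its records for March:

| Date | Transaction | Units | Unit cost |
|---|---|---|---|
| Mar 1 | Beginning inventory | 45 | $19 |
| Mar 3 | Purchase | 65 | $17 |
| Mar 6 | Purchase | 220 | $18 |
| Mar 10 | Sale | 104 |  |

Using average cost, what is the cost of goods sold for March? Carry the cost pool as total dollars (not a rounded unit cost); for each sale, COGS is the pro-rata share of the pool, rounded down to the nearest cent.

After Mar 1: 45 on hand, pool $855.00 (≈ $19.0000 each)
After Mar 3: 110 on hand, pool $1,960.00 (≈ $17.8182 each)
After Mar 6: 330 on hand, pool $5,920.00 (≈ $17.9394 each)
Mar 10, sell 104: 104/330 × $5,920.00 → $1,865.69
Ending inventory (cost pool remaining) = $4,054.31

COGS = $1,865.69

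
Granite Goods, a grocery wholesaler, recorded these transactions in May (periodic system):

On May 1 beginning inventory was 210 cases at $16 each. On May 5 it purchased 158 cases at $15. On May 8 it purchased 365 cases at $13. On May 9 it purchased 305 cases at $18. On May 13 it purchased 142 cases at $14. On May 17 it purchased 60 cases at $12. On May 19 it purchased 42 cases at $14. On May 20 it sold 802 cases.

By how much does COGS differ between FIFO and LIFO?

$358

FIFO COGS: 210 @ $16 + 158 @ $15 + 365 @ $13 + 69 @ $18 = $11,717
LIFO COGS: 42 @ $14 + 60 @ $12 + 142 @ $14 + 305 @ $18 + 253 @ $13 = $12,075
Difference = |$11,717 − $12,075| = $358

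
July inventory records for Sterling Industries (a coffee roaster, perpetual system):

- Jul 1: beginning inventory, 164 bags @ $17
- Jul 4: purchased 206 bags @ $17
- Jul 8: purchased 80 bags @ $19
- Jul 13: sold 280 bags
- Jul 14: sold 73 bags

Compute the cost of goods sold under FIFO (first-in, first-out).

COGS = $6,001

Jul 13, 280 sold [FIFO — oldest first]: 164 @ $17 + 116 @ $17 = $4,760
Jul 14, 73 sold [FIFO — oldest first]: 73 @ $17 = $1,241
Total COGS = $4,760 + $1,241 = $6,001
Ending inventory: 17 @ $17 + 80 @ $19 = $1,809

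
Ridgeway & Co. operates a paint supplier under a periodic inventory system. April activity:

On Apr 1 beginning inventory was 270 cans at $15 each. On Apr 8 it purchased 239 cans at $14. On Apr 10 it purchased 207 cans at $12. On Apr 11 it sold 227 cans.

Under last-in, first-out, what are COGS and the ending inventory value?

COGS = $2,764; ending inventory = $7,116

Apr 11, 227 sold [LIFO — newest first]: 207 @ $12 + 20 @ $14 = $2,764
Ending inventory: 270 @ $15 + 219 @ $14 = $7,116
Check: goods available $9,880 = COGS $2,764 + ending $7,116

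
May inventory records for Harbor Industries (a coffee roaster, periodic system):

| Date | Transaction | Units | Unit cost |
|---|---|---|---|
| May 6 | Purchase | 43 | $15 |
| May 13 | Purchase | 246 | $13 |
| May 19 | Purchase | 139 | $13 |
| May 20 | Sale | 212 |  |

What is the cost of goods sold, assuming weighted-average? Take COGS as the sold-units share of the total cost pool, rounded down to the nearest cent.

COGS = $2,798.59

May 20, sell 212: 212/428 × $5,650.00 → $2,798.59
Ending inventory (cost pool remaining) = $2,851.41
Check: goods available $5,650.00 = COGS $2,798.59 + ending $2,851.41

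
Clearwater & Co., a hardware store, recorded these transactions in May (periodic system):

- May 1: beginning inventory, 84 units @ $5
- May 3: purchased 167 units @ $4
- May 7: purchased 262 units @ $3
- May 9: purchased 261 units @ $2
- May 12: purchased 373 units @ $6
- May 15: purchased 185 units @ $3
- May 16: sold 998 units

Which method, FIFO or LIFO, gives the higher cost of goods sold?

LIFO

FIFO COGS: 84 @ $5 + 167 @ $4 + 262 @ $3 + 261 @ $2 + 224 @ $6 = $3,740
LIFO COGS: 185 @ $3 + 373 @ $6 + 261 @ $2 + 179 @ $3 = $3,852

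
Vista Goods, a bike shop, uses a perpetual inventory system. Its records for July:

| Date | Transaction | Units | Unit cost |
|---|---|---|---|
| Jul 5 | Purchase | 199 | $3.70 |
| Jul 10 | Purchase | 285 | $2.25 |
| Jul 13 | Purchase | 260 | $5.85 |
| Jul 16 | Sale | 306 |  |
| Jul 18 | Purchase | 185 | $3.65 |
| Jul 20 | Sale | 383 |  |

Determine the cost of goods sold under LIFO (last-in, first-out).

Jul 16, 306 sold [LIFO — newest first]: 260 @ $5.85 + 46 @ $2.25 = $1,624.50
Jul 20, 383 sold [LIFO — newest first]: 185 @ $3.65 + 198 @ $2.25 = $1,120.75
Total COGS = $1,624.50 + $1,120.75 = $2,745.25
Ending inventory: 199 @ $3.70 + 41 @ $2.25 = $828.55

COGS = $2,745.25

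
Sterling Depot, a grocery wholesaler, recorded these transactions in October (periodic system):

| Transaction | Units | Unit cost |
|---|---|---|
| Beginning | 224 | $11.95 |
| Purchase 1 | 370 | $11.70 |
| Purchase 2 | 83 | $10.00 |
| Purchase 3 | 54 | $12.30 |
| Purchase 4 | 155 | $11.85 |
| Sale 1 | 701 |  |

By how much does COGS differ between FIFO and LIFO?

FIFO COGS: 224 @ $11.95 + 370 @ $11.70 + 83 @ $10.00 + 24 @ $12.30 = $8,131.00
LIFO COGS: 155 @ $11.85 + 54 @ $12.30 + 83 @ $10.00 + 370 @ $11.70 + 39 @ $11.95 = $8,126.00
Difference = |$8,131.00 − $8,126.00| = $5.00

$5.00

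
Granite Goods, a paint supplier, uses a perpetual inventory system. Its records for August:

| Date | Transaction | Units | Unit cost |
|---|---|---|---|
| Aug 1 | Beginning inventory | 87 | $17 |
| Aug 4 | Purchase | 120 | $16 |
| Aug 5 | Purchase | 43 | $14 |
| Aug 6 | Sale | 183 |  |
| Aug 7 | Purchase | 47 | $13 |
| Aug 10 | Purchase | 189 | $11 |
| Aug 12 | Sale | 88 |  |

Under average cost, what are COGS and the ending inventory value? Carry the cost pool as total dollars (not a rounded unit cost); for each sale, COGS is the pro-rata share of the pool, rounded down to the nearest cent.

After Aug 1: 87 on hand, pool $1,479.00 (≈ $17.0000 each)
After Aug 4: 207 on hand, pool $3,399.00 (≈ $16.4203 each)
After Aug 5: 250 on hand, pool $4,001.00 (≈ $16.0040 each)
Aug 6, sell 183: 183/250 × $4,001.00 → $2,928.73
After Aug 7: 114 on hand, pool $1,683.27 (≈ $14.7655 each)
After Aug 10: 303 on hand, pool $3,762.27 (≈ $12.4167 each)
Aug 12, sell 88: 88/303 × $3,762.27 → $1,092.67
Total COGS = $2,928.73 + $1,092.67 = $4,021.40
Ending inventory (cost pool remaining) = $2,669.60

COGS = $4,021.40; ending inventory = $2,669.60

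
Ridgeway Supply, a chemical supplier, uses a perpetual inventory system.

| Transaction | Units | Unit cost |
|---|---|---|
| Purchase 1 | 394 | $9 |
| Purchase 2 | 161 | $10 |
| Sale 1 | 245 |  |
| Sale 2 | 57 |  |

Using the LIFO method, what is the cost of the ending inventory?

Ending inventory = $2,277

Sale 1 (245) [LIFO — newest first]: 161 @ $10 + 84 @ $9 = $2,366
Sale 2 (57) [LIFO — newest first]: 57 @ $9 = $513
Total COGS = $2,366 + $513 = $2,879
Ending inventory: 253 @ $9 = $2,277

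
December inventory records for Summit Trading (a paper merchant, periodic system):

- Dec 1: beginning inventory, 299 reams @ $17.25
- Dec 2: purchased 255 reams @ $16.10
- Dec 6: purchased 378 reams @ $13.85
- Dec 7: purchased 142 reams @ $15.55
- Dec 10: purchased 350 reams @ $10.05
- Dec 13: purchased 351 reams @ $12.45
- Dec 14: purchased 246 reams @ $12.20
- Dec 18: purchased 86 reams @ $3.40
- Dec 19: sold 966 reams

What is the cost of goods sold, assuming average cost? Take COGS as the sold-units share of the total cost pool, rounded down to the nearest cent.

Dec 19, sell 966: 966/2107 × $27,887.70 → $12,785.72
Ending inventory (cost pool remaining) = $15,101.98
Check: goods available $27,887.70 = COGS $12,785.72 + ending $15,101.98

COGS = $12,785.72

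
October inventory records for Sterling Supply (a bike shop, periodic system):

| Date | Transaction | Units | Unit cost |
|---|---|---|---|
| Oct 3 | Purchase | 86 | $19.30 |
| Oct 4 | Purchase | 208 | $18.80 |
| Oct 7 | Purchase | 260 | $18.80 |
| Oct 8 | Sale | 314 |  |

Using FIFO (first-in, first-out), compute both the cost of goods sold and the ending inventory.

Oct 8, 314 sold [FIFO — oldest first]: 86 @ $19.30 + 208 @ $18.80 + 20 @ $18.80 = $5,946.20
Ending inventory: 240 @ $18.80 = $4,512.00
Check: goods available $10,458.20 = COGS $5,946.20 + ending $4,512.00

COGS = $5,946.20; ending inventory = $4,512.00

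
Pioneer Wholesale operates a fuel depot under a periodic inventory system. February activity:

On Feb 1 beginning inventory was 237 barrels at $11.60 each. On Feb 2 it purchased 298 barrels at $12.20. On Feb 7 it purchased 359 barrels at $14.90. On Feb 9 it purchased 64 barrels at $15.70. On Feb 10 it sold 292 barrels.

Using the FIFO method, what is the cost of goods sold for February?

Feb 10, 292 sold [FIFO — oldest first]: 237 @ $11.60 + 55 @ $12.20 = $3,420.20
Ending inventory: 243 @ $12.20 + 359 @ $14.90 + 64 @ $15.70 = $9,318.50
Check: goods available $12,738.70 = COGS $3,420.20 + ending $9,318.50

COGS = $3,420.20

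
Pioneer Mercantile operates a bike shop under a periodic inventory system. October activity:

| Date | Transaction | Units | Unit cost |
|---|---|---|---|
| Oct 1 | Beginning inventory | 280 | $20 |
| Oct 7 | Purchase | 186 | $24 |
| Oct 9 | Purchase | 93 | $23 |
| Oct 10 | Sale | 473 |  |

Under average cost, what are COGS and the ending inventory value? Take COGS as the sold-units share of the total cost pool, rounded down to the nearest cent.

COGS = $10,325.61; ending inventory = $1,877.39

Oct 10, sell 473: 473/559 × $12,203.00 → $10,325.61
Ending inventory (cost pool remaining) = $1,877.39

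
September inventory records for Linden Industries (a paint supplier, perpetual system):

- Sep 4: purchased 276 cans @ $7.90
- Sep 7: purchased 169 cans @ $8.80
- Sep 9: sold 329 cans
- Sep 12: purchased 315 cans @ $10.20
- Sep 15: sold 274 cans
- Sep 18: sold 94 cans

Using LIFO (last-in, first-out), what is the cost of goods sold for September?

COGS = $6,382.90

Sep 9, 329 sold [LIFO — newest first]: 169 @ $8.80 + 160 @ $7.90 = $2,751.20
Sep 15, 274 sold [LIFO — newest first]: 274 @ $10.20 = $2,794.80
Sep 18, 94 sold [LIFO — newest first]: 41 @ $10.20 + 53 @ $7.90 = $836.90
Total COGS = $2,751.20 + $2,794.80 + $836.90 = $6,382.90
Ending inventory: 63 @ $7.90 = $497.70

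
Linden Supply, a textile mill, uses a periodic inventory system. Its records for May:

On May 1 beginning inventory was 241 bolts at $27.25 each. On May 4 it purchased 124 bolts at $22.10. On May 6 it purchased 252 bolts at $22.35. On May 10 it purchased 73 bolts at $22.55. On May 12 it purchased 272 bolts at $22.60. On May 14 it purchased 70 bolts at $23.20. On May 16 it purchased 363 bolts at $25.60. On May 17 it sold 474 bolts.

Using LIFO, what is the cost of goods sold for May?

COGS = $11,843.40

May 17, 474 sold [LIFO — newest first]: 363 @ $25.60 + 70 @ $23.20 + 41 @ $22.60 = $11,843.40
Ending inventory: 241 @ $27.25 + 124 @ $22.10 + 252 @ $22.35 + 73 @ $22.55 + 231 @ $22.60 = $21,806.60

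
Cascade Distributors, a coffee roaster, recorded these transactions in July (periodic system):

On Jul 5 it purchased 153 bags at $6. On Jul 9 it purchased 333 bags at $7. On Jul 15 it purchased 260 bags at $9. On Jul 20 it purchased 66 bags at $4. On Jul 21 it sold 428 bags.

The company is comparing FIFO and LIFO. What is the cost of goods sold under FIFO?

COGS = $2,843

FIFO COGS: 153 @ $6 + 275 @ $7 = $2,843
LIFO COGS: 66 @ $4 + 260 @ $9 + 102 @ $7 = $3,318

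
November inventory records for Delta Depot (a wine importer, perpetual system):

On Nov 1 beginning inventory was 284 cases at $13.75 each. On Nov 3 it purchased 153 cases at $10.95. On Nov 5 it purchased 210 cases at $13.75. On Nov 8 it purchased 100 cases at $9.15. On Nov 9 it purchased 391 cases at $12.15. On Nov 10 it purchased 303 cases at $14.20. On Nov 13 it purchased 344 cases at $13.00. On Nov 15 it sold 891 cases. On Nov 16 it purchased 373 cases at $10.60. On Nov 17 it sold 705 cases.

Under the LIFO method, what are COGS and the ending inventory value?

Nov 15, 891 sold [LIFO — newest first]: 344 @ $13.00 + 303 @ $14.20 + 244 @ $12.15 = $11,739.20
Nov 17, 705 sold [LIFO — newest first]: 373 @ $10.60 + 147 @ $12.15 + 100 @ $9.15 + 85 @ $13.75 = $7,823.60
Total COGS = $11,739.20 + $7,823.60 = $19,562.80
Ending inventory: 284 @ $13.75 + 153 @ $10.95 + 125 @ $13.75 = $7,299.10

COGS = $19,562.80; ending inventory = $7,299.10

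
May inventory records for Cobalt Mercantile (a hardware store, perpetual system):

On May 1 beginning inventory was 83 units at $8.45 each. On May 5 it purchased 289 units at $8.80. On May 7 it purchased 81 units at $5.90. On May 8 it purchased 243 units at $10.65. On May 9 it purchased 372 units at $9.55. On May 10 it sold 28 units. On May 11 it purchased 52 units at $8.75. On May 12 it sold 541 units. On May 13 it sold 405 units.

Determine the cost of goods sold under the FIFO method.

May 10, 28 sold [FIFO — oldest first]: 28 @ $8.45 = $236.60
May 12, 541 sold [FIFO — oldest first]: 55 @ $8.45 + 289 @ $8.80 + 81 @ $5.90 + 116 @ $10.65 = $4,721.25
May 13, 405 sold [FIFO — oldest first]: 127 @ $10.65 + 278 @ $9.55 = $4,007.45
Total COGS = $236.60 + $4,721.25 + $4,007.45 = $8,965.30
Ending inventory: 94 @ $9.55 + 52 @ $8.75 = $1,352.70

COGS = $8,965.30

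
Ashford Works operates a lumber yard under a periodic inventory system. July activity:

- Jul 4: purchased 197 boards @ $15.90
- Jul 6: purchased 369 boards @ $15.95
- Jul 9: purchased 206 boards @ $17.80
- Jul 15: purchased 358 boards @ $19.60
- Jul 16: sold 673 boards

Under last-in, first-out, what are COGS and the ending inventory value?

COGS = $12,422.15; ending inventory = $7,279.30

Jul 16, 673 sold [LIFO — newest first]: 358 @ $19.60 + 206 @ $17.80 + 109 @ $15.95 = $12,422.15
Ending inventory: 197 @ $15.90 + 260 @ $15.95 = $7,279.30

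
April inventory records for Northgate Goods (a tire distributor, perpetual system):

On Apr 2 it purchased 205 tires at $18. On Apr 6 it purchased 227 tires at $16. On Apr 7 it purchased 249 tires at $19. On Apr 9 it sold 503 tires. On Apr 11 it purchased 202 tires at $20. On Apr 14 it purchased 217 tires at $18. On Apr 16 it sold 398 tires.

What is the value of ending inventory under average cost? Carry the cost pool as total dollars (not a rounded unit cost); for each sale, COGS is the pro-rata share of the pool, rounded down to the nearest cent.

After Apr 2: 205 on hand, pool $3,690.00 (≈ $18.0000 each)
After Apr 6: 432 on hand, pool $7,322.00 (≈ $16.9491 each)
After Apr 7: 681 on hand, pool $12,053.00 (≈ $17.6990 each)
Apr 9, sell 503: 503/681 × $12,053.00 → $8,902.58
After Apr 11: 380 on hand, pool $7,190.42 (≈ $18.9222 each)
After Apr 14: 597 on hand, pool $11,096.42 (≈ $18.5870 each)
Apr 16, sell 398: 398/597 × $11,096.42 → $7,397.61
Total COGS = $8,902.58 + $7,397.61 = $16,300.19
Ending inventory (cost pool remaining) = $3,698.81
Check: goods available $19,999.00 = COGS $16,300.19 + ending $3,698.81

Ending inventory = $3,698.81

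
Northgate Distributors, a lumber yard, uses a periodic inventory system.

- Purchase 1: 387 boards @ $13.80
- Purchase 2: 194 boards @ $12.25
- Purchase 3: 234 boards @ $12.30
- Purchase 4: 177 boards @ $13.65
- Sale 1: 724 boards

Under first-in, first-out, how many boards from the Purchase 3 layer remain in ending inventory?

91

Sale 1 (724) [FIFO — oldest first]: 387 @ $13.80 + 194 @ $12.25 + 143 @ $12.30 = $9,476.00
Ending inventory: 91 @ $12.30 + 177 @ $13.65 = $3,535.35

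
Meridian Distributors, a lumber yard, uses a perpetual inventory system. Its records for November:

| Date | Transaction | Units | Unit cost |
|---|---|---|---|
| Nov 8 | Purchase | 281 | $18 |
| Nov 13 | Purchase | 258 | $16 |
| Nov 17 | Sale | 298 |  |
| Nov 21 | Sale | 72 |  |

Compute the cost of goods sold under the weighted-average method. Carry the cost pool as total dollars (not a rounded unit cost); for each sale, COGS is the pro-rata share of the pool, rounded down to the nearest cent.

After Nov 8: 281 on hand, pool $5,058.00 (≈ $18.0000 each)
After Nov 13: 539 on hand, pool $9,186.00 (≈ $17.0427 each)
Nov 17, sell 298: 298/539 × $9,186.00 → $5,078.71
Nov 21, sell 72: 72/241 × $4,107.29 → $1,227.07
Total COGS = $5,078.71 + $1,227.07 = $6,305.78
Ending inventory (cost pool remaining) = $2,880.22
Check: goods available $9,186.00 = COGS $6,305.78 + ending $2,880.22

COGS = $6,305.78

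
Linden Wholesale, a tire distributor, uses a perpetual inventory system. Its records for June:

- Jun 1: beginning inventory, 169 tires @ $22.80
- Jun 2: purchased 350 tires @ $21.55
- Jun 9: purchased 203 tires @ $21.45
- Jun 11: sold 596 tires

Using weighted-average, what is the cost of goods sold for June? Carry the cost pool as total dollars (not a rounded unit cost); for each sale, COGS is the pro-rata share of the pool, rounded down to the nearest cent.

After Jun 1: 169 on hand, pool $3,853.20 (≈ $22.8000 each)
After Jun 2: 519 on hand, pool $11,395.70 (≈ $21.9570 each)
After Jun 9: 722 on hand, pool $15,750.05 (≈ $21.8145 each)
Jun 11, sell 596: 596/722 × $15,750.05 → $13,001.42
Ending inventory (cost pool remaining) = $2,748.63
Check: goods available $15,750.05 = COGS $13,001.42 + ending $2,748.63

COGS = $13,001.42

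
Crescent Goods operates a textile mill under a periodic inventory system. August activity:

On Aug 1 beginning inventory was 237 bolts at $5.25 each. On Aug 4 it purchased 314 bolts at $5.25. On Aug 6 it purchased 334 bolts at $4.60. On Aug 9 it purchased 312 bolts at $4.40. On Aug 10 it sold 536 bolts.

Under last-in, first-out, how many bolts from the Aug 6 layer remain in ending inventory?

Aug 10, 536 sold [LIFO — newest first]: 312 @ $4.40 + 224 @ $4.60 = $2,403.20
Ending inventory: 237 @ $5.25 + 314 @ $5.25 + 110 @ $4.60 = $3,398.75
Check: goods available $5,801.95 = COGS $2,403.20 + ending $3,398.75

110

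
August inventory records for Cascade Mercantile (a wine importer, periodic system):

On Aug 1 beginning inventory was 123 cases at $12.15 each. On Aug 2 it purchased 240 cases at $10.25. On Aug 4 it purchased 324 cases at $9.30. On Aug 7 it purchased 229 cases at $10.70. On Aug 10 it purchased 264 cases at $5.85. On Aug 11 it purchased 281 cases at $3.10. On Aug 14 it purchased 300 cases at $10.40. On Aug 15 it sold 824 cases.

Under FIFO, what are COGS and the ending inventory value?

Aug 15, 824 sold [FIFO — oldest first]: 123 @ $12.15 + 240 @ $10.25 + 324 @ $9.30 + 137 @ $10.70 = $8,433.55
Ending inventory: 92 @ $10.70 + 264 @ $5.85 + 281 @ $3.10 + 300 @ $10.40 = $6,519.90
Check: goods available $14,953.45 = COGS $8,433.55 + ending $6,519.90

COGS = $8,433.55; ending inventory = $6,519.90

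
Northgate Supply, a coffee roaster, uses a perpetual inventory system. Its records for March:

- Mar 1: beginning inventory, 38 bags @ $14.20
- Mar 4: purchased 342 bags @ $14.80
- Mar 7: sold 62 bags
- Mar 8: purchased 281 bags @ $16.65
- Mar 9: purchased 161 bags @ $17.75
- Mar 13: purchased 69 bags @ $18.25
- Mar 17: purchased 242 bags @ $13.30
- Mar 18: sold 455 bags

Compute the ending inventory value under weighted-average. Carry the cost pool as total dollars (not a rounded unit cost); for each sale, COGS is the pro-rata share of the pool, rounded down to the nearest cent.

Ending inventory = $9,606.14

After Mar 1: 38 on hand, pool $539.60 (≈ $14.2000 each)
After Mar 4: 380 on hand, pool $5,601.20 (≈ $14.7400 each)
Mar 7, sell 62: 62/380 × $5,601.20 → $913.88
After Mar 8: 599 on hand, pool $9,365.97 (≈ $15.6360 each)
After Mar 9: 760 on hand, pool $12,223.72 (≈ $16.0838 each)
After Mar 13: 829 on hand, pool $13,482.97 (≈ $16.2641 each)
After Mar 17: 1071 on hand, pool $16,701.57 (≈ $15.5944 each)
Mar 18, sell 455: 455/1071 × $16,701.57 → $7,095.43
Total COGS = $913.88 + $7,095.43 = $8,009.31
Ending inventory (cost pool remaining) = $9,606.14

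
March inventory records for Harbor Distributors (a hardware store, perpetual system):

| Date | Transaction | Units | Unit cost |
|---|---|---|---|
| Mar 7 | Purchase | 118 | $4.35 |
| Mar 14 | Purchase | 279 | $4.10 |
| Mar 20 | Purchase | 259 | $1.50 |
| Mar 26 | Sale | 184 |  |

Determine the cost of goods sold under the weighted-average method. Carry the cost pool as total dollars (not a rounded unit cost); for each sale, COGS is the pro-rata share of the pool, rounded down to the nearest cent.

After Mar 7: 118 on hand, pool $513.30 (≈ $4.3500 each)
After Mar 14: 397 on hand, pool $1,657.20 (≈ $4.1743 each)
After Mar 20: 656 on hand, pool $2,045.70 (≈ $3.1184 each)
Mar 26, sell 184: 184/656 × $2,045.70 → $573.79
Ending inventory (cost pool remaining) = $1,471.91

COGS = $573.79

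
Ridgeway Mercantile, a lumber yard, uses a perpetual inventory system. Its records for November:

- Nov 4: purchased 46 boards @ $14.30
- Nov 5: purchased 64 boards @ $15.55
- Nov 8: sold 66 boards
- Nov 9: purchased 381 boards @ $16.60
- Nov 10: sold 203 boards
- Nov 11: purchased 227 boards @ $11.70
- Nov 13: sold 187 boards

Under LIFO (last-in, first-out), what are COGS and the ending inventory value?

Nov 8, 66 sold [LIFO — newest first]: 64 @ $15.55 + 2 @ $14.30 = $1,023.80
Nov 10, 203 sold [LIFO — newest first]: 203 @ $16.60 = $3,369.80
Nov 13, 187 sold [LIFO — newest first]: 187 @ $11.70 = $2,187.90
Total COGS = $1,023.80 + $3,369.80 + $2,187.90 = $6,581.50
Ending inventory: 44 @ $14.30 + 178 @ $16.60 + 40 @ $11.70 = $4,052.00

COGS = $6,581.50; ending inventory = $4,052.00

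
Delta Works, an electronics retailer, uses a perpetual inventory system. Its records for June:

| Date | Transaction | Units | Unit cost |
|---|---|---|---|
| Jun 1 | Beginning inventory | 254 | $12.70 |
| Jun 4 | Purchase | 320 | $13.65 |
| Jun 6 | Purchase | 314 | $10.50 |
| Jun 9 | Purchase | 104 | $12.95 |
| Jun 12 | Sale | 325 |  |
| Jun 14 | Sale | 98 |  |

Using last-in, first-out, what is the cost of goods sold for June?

Jun 12, 325 sold [LIFO — newest first]: 104 @ $12.95 + 221 @ $10.50 = $3,667.30
Jun 14, 98 sold [LIFO — newest first]: 93 @ $10.50 + 5 @ $13.65 = $1,044.75
Total COGS = $3,667.30 + $1,044.75 = $4,712.05
Ending inventory: 254 @ $12.70 + 315 @ $13.65 = $7,525.55
Check: goods available $12,237.60 = COGS $4,712.05 + ending $7,525.55

COGS = $4,712.05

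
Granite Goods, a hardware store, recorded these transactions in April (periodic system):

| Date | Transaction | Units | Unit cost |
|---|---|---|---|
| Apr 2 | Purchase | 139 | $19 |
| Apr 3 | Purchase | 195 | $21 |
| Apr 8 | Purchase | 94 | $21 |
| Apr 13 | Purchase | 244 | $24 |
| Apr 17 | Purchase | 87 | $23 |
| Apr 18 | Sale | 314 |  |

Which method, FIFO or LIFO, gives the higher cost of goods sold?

FIFO COGS: 139 @ $19 + 175 @ $21 = $6,316
LIFO COGS: 87 @ $23 + 227 @ $24 = $7,449

LIFO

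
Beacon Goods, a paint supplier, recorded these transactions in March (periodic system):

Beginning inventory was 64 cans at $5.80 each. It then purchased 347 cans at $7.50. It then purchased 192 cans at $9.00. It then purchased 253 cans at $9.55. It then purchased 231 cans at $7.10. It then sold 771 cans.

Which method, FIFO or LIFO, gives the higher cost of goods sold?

LIFO

FIFO COGS: 64 @ $5.80 + 347 @ $7.50 + 192 @ $9.00 + 168 @ $9.55 = $6,306.10
LIFO COGS: 231 @ $7.10 + 253 @ $9.55 + 192 @ $9.00 + 95 @ $7.50 = $6,496.75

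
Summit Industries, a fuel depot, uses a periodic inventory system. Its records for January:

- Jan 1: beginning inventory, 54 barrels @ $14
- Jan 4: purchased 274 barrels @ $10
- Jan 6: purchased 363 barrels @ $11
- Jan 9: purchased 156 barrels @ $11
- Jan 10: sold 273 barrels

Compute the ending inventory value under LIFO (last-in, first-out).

Ending inventory = $6,202

Jan 10, 273 sold [LIFO — newest first]: 156 @ $11 + 117 @ $11 = $3,003
Ending inventory: 54 @ $14 + 274 @ $10 + 246 @ $11 = $6,202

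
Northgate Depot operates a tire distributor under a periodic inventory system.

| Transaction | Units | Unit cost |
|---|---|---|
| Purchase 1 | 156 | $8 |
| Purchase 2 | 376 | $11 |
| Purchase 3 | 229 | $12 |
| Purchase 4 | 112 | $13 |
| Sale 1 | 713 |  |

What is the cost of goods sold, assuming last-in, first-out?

Sale 1 (713) [LIFO — newest first]: 112 @ $13 + 229 @ $12 + 372 @ $11 = $8,296
Ending inventory: 156 @ $8 + 4 @ $11 = $1,292

COGS = $8,296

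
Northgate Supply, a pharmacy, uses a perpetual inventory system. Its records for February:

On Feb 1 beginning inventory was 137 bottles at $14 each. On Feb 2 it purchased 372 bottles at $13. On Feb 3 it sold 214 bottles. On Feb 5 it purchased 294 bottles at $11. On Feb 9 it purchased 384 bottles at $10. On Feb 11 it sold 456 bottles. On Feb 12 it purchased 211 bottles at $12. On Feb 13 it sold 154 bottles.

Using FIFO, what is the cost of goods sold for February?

COGS = $10,198

Feb 3, 214 sold [FIFO — oldest first]: 137 @ $14 + 77 @ $13 = $2,919
Feb 11, 456 sold [FIFO — oldest first]: 295 @ $13 + 161 @ $11 = $5,606
Feb 13, 154 sold [FIFO — oldest first]: 133 @ $11 + 21 @ $10 = $1,673
Total COGS = $2,919 + $5,606 + $1,673 = $10,198
Ending inventory: 363 @ $10 + 211 @ $12 = $6,162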